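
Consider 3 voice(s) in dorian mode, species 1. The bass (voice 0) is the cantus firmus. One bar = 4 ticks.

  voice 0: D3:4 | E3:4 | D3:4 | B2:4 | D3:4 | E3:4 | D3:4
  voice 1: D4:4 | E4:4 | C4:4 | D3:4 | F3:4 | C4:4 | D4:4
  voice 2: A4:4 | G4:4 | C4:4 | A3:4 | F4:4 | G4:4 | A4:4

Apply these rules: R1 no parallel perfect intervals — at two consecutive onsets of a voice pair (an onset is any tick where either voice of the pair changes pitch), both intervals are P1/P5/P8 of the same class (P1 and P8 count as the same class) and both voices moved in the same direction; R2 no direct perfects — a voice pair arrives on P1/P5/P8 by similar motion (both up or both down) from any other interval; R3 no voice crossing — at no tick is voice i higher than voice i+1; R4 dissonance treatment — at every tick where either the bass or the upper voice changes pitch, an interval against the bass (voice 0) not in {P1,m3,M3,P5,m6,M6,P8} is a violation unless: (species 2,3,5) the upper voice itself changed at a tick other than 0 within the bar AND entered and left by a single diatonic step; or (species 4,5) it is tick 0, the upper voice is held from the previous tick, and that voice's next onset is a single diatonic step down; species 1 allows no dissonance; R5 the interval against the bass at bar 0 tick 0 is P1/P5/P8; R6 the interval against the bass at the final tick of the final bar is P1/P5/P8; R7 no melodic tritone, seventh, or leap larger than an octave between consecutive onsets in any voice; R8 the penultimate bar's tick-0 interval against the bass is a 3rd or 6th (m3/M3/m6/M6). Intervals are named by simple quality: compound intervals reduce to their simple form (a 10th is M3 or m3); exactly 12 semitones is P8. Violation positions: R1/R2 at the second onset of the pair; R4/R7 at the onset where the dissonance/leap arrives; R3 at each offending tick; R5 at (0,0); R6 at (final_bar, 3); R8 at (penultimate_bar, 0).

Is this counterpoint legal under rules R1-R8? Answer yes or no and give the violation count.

No (10 violations)

bar 0: v0=D3 v1=D4 v2=A4 (P5)
bar 1: v0=E3 v1=E4 v2=G4 (m3)
bar 2: v0=D3 v1=C4 v2=C4 (m7)
bar 3: v0=B2 v1=D3 v2=A3 (m7)
bar 4: v0=D3 v1=F3 v2=F4 (m3)
bar 5: v0=E3 v1=C4 v2=G4 (m3)
bar 6: v0=D3 v1=D4 v2=A4 (P5)
  R1 @ bar1.0: D3/D4 P8 -> E3/E4 P8 similar
  R2 @ bar2.0: E4/G4 m3 -> C4/C4 P1 similar
  R4 @ bar2.0: D3/C4 m7 untreated
  R4 @ bar2.0: D3/C4 m7 untreated
  R2 @ bar3.0: C4/C4 P1 -> D3/A3 P5 similar
  R4 @ bar3.0: B2/A3 m7 untreated
  R7 @ bar3.0: C4->D3 leap 10st
  R2 @ bar4.0: D3/A3 P5 -> F3/F4 P8 similar
  R2 @ bar5.0: F3/F4 P8 -> C4/G4 P5 similar
  R1 @ bar6.0: C4/G4 P5 -> D4/A4 P5 similar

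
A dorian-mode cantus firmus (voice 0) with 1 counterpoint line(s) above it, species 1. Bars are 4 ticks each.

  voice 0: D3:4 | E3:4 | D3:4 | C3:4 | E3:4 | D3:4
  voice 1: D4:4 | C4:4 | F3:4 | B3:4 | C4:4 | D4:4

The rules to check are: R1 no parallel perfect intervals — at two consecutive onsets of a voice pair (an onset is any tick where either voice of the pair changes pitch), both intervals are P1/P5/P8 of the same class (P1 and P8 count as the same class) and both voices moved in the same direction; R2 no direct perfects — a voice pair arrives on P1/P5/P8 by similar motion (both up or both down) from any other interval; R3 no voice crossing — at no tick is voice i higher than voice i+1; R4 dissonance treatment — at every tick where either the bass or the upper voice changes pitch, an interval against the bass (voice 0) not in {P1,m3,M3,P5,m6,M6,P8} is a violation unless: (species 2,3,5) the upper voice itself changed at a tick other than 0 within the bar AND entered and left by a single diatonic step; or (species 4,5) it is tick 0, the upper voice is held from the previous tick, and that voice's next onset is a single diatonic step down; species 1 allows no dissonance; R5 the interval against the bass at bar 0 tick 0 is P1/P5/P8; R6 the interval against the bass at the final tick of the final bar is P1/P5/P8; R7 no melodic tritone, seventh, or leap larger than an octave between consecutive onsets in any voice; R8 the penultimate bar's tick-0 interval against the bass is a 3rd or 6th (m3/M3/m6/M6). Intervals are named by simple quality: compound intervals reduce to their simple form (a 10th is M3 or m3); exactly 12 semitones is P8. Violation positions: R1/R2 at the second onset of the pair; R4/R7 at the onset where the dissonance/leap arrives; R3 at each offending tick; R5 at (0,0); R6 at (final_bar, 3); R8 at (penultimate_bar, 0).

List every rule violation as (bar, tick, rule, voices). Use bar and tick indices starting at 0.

(3, 0, R4, (0, 1))
(3, 0, R7, (1,))

bar 0: v0=D3 v1=D4 downbeat P8
bar 1: v0=E3 v1=C4 downbeat m6
bar 2: v0=D3 v1=F3 downbeat m3
bar 3: v0=C3 v1=B3 downbeat M7
bar 4: v0=E3 v1=C4 downbeat m6
bar 5: v0=D3 v1=D4 downbeat P8
  -> R4 @ bar 3 tick 0 v(0, 1): C3/B3 M7 untreated
  -> R7 @ bar 3 tick 0 v(1,): F3->B3 leap 6st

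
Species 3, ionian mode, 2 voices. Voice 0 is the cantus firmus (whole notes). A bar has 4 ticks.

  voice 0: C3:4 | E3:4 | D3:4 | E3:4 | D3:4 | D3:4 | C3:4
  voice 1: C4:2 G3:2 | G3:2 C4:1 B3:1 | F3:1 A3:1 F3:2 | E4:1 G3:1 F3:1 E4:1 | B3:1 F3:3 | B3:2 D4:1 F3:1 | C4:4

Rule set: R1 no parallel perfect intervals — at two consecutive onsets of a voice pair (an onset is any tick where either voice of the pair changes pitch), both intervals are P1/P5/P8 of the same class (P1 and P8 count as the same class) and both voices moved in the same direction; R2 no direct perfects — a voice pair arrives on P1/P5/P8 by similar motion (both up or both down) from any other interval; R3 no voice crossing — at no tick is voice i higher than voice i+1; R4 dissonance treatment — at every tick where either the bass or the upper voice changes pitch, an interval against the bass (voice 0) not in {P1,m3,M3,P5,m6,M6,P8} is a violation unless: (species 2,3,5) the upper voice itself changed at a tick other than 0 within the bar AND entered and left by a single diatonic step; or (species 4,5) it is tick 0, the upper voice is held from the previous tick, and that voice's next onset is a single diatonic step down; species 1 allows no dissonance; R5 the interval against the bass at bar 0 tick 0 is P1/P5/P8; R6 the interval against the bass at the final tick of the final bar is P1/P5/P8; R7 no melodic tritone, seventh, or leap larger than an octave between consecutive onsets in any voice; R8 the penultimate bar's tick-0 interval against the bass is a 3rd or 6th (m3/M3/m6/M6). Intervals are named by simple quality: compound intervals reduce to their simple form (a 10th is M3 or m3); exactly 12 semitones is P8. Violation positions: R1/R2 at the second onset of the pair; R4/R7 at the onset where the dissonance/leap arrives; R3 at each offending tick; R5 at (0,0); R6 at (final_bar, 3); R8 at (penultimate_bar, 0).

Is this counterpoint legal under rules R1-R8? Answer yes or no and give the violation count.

bar 0: v0=C3 v1=C4 (P8)
bar 1: v0=E3 v1=G3 (m3)
bar 2: v0=D3 v1=F3 (m3)
bar 3: v0=E3 v1=E4 (P8)
bar 4: v0=D3 v1=B3 (M6)
bar 5: v0=D3 v1=B3 (M6)
bar 6: v0=C3 v1=C4 (P8)
  R7 @ bar2.0: B3->F3 leap 6st
  R2 @ bar3.0: D3/F3 m3 -> E3/E4 P8 similar
  R7 @ bar3.0: F3->E4 leap 11st
  R4 @ bar3.2: E3/F3 m2 untreated
  R7 @ bar3.3: F3->E4 leap 11st
  R7 @ bar4.1: B3->F3 leap 6st
  R7 @ bar5.0: F3->B3 leap 6st

No (7 violations)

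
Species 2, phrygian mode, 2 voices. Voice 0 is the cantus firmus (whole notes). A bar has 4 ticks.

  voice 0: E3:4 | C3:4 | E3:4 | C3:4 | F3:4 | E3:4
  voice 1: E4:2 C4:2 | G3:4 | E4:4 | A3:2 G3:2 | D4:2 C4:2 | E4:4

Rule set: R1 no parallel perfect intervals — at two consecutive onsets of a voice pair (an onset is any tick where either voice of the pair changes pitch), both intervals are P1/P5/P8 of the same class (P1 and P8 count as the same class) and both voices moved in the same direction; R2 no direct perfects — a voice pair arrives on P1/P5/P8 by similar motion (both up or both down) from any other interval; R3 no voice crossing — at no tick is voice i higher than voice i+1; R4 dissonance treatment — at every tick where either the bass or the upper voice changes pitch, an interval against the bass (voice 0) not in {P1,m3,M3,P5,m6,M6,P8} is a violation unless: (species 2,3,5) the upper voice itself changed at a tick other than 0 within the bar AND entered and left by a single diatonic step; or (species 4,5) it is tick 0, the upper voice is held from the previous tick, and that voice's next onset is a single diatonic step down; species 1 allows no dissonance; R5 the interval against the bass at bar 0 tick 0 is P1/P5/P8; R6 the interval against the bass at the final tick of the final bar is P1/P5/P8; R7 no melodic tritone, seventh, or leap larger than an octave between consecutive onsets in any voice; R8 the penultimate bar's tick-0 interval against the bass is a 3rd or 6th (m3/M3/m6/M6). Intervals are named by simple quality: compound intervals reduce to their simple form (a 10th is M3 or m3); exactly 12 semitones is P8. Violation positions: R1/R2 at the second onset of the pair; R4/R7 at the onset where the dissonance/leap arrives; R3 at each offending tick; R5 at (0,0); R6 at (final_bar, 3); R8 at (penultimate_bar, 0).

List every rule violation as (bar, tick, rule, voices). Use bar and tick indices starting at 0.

(1, 0, R2, (0, 1))
(2, 0, R2, (0, 1))

bar 0: v0=E3 v1=E4 downbeat P8
bar 1: v0=C3 v1=G3 downbeat P5
bar 2: v0=E3 v1=E4 downbeat P8
bar 3: v0=C3 v1=A3 downbeat M6
bar 4: v0=F3 v1=D4 downbeat M6
bar 5: v0=E3 v1=E4 downbeat P8
  -> R2 @ bar 1 tick 0 v(0, 1): E3/C4 m6 -> C3/G3 P5 similar
  -> R2 @ bar 2 tick 0 v(0, 1): C3/G3 P5 -> E3/E4 P8 similar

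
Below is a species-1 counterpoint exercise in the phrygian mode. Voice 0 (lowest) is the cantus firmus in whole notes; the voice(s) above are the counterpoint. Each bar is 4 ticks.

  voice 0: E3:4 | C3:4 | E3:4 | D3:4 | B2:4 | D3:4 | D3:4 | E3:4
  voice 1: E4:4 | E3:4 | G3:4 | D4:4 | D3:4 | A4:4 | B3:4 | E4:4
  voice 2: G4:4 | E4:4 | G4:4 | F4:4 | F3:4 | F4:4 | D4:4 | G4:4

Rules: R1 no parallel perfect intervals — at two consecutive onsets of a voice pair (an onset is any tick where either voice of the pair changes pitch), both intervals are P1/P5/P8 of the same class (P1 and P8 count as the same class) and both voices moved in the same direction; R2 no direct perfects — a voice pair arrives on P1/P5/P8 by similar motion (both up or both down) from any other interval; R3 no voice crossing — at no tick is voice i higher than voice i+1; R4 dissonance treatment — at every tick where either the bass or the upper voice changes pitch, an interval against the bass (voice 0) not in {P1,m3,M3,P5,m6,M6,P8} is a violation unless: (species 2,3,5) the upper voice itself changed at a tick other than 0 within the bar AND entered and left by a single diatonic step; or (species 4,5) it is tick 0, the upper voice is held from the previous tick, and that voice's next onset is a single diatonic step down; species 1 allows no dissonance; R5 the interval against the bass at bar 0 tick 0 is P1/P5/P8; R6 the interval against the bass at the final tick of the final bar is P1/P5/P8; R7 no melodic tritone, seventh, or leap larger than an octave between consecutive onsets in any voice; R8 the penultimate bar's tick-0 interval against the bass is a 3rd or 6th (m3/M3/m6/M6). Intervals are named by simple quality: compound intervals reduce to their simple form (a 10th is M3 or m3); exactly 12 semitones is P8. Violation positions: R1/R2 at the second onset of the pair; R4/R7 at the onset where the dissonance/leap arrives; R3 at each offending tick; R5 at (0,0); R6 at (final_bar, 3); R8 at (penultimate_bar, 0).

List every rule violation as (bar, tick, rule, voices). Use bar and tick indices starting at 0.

bar 0: v0=E3 v1=E4 v2=G4 downbeat m3
bar 1: v0=C3 v1=E3 v2=E4 downbeat M3
bar 2: v0=E3 v1=G3 v2=G4 downbeat m3
bar 3: v0=D3 v1=D4 v2=F4 downbeat m3
bar 4: v0=B2 v1=D3 v2=F3 downbeat TT
bar 5: v0=D3 v1=A4 v2=F4 downbeat m3
bar 6: v0=D3 v1=B3 v2=D4 downbeat P8
bar 7: v0=E3 v1=E4 v2=G4 downbeat m3
  -> R5 @ bar 0 tick 0 v(0, 2): opens on m3
  -> R2 @ bar 1 tick 0 v(1, 2): E4/G4 m3 -> E3/E4 P8 similar
  -> R1 @ bar 2 tick 0 v(1, 2): E3/E4 P8 -> G3/G4 P8 similar
  -> R4 @ bar 4 tick 0 v(0, 2): B2/F3 TT untreated
  -> R2 @ bar 5 tick 0 v(0, 1): B2/D3 m3 -> D3/A4 P5 similar
  -> R3 @ bar 5 tick 0 v(1, 2): A4 above F4
  -> R7 @ bar 5 tick 0 v(1,): D3->A4 leap 19st
  -> R3 @ bar 5 tick 1 v(1, 2): A4 above F4
  -> R3 @ bar 5 tick 2 v(1, 2): A4 above F4
  -> R3 @ bar 5 tick 3 v(1, 2): A4 above F4
  -> R7 @ bar 6 tick 0 v(1,): A4->B3 leap 10st
  -> R8 @ bar 6 tick 0 v(0, 2): penult P8 not 3rd/6th
  -> R2 @ bar 7 tick 0 v(0, 1): D3/B3 M6 -> E3/E4 P8 similar
  -> R6 @ bar 7 tick 3 v(0, 2): closes on m3

(0, 0, R5, (0, 2))
(1, 0, R2, (1, 2))
(2, 0, R1, (1, 2))
(4, 0, R4, (0, 2))
(5, 0, R2, (0, 1))
(5, 0, R3, (1, 2))
(5, 0, R7, (1,))
(5, 1, R3, (1, 2))
(5, 2, R3, (1, 2))
(5, 3, R3, (1, 2))
(6, 0, R7, (1,))
(6, 0, R8, (0, 2))
(7, 0, R2, (0, 1))
(7, 3, R6, (0, 2))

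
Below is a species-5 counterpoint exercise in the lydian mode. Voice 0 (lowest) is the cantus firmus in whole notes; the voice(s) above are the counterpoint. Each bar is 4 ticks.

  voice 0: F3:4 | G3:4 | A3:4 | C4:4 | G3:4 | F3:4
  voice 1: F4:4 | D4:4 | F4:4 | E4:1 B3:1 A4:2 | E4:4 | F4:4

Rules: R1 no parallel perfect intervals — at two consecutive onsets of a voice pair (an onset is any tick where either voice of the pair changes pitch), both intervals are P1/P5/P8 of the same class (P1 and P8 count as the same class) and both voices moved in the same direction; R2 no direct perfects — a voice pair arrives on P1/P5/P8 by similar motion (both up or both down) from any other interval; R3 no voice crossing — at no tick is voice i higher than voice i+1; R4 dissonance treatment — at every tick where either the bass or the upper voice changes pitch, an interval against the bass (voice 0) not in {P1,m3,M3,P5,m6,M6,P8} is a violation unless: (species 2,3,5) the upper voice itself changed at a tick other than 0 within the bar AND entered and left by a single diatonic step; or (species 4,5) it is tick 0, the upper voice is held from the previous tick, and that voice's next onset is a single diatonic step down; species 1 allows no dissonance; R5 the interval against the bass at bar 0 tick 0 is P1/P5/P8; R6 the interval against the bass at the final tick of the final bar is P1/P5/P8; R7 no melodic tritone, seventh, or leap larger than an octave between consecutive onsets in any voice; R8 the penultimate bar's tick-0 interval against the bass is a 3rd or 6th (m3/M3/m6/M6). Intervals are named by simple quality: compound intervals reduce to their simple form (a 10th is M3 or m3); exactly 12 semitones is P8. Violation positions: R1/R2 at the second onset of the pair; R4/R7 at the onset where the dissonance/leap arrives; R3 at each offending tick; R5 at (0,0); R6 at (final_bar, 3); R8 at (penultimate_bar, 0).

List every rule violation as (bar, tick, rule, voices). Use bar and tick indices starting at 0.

bar 0: v0=F3 v1=F4 downbeat P8
bar 1: v0=G3 v1=D4 downbeat P5
bar 2: v0=A3 v1=F4 downbeat m6
bar 3: v0=C4 v1=E4 downbeat M3
bar 4: v0=G3 v1=E4 downbeat M6
bar 5: v0=F3 v1=F4 downbeat P8
  -> R3 @ bar 3 tick 1 v(0, 1): C4 above B3
  -> R4 @ bar 3 tick 1 v(0, 1): C4/B3 m2 untreated
  -> R7 @ bar 3 tick 2 v(1,): B3->A4 leap 10st

(3, 1, R3, (0, 1))
(3, 1, R4, (0, 1))
(3, 2, R7, (1,))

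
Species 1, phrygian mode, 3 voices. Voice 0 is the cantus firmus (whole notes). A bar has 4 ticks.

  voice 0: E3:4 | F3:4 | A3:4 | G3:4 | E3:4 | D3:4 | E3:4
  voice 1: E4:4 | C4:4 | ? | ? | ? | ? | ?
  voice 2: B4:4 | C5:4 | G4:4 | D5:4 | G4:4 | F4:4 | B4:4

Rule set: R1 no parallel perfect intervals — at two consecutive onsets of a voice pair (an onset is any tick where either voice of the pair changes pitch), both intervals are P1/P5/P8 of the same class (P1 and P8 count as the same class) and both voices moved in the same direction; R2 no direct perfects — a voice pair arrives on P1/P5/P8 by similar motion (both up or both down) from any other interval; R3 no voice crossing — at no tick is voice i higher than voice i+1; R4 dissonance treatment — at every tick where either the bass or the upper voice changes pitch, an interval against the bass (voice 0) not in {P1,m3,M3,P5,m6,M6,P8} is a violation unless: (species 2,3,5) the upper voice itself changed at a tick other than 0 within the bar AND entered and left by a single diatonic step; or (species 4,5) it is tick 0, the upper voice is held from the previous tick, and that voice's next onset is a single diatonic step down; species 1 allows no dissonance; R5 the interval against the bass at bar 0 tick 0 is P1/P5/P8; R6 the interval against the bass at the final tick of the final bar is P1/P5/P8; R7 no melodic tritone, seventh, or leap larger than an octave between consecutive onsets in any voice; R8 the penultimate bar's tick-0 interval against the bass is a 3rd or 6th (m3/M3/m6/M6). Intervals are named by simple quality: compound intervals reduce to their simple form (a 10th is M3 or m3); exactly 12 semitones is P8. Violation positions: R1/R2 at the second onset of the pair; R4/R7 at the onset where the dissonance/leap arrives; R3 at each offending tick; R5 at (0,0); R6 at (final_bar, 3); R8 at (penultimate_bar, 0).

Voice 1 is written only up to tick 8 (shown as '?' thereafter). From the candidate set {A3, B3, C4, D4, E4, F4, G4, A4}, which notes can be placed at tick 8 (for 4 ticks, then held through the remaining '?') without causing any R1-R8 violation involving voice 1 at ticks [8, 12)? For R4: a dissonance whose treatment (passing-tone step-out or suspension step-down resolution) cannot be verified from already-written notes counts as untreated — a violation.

{A3, C4, F4}

A3: legal
B3: violates R4
C4: legal
D4: violates R4
E4: violates R1
F4: legal
G4: violates R4
A4: violates R2,R3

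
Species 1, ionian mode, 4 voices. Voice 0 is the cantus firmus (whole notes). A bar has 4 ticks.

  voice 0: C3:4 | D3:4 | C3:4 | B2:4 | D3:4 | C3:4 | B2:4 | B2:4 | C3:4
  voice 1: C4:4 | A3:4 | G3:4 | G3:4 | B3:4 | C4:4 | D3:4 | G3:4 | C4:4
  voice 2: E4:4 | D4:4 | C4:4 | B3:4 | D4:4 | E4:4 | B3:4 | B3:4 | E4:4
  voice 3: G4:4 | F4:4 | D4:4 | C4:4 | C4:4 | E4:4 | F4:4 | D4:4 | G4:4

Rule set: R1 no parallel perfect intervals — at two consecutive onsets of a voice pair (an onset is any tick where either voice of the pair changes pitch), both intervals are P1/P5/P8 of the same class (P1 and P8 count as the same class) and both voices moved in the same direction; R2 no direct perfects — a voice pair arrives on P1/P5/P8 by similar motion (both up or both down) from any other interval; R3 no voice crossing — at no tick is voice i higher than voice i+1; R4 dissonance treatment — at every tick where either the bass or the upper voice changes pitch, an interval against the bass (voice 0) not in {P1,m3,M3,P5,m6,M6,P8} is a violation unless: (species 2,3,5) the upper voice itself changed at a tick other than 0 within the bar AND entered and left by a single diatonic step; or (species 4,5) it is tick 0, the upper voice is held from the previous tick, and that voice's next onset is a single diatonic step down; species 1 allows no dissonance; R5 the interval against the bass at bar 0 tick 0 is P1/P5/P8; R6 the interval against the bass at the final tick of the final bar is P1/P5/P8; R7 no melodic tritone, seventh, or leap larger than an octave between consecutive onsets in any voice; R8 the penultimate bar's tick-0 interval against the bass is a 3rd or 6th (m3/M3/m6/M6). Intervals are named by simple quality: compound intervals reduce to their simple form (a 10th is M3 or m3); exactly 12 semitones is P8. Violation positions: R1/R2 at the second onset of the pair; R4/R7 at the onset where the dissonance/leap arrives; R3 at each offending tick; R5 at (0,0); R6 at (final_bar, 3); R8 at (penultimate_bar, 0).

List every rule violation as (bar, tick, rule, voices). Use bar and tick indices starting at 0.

bar 0: v0=C3 v1=C4 v2=E4 v3=G4 downbeat P5
bar 1: v0=D3 v1=A3 v2=D4 v3=F4 downbeat m3
bar 2: v0=C3 v1=G3 v2=C4 v3=D4 downbeat M2
bar 3: v0=B2 v1=G3 v2=B3 v3=C4 downbeat m2
bar 4: v0=D3 v1=B3 v2=D4 v3=C4 downbeat m7
bar 5: v0=C3 v1=C4 v2=E4 v3=E4 downbeat M3
bar 6: v0=B2 v1=D3 v2=B3 v3=F4 downbeat TT
bar 7: v0=B2 v1=G3 v2=B3 v3=D4 downbeat m3
bar 8: v0=C3 v1=C4 v2=E4 v3=G4 downbeat P5
  -> R5 @ bar 0 tick 0 v(0, 2): opens on M3
  -> R1 @ bar 2 tick 0 v(0, 1): D3/A3 P5 -> C3/G3 P5 similar
  -> R1 @ bar 2 tick 0 v(0, 2): D3/D4 P8 -> C3/C4 P8 similar
  -> R2 @ bar 2 tick 0 v(1, 3): A3/F4 m6 -> G3/D4 P5 similar
  -> R4 @ bar 2 tick 0 v(0, 3): C3/D4 M2 untreated
  -> R1 @ bar 3 tick 0 v(0, 2): C3/C4 P8 -> B2/B3 P8 similar
  -> R4 @ bar 3 tick 0 v(0, 3): B2/C4 m2 untreated
  -> R1 @ bar 4 tick 0 v(0, 2): B2/B3 P8 -> D3/D4 P8 similar
  -> R3 @ bar 4 tick 0 v(2, 3): D4 above C4
  -> R4 @ bar 4 tick 0 v(0, 3): D3/C4 m7 untreated
  -> R3 @ bar 4 tick 1 v(2, 3): D4 above C4
  -> R3 @ bar 4 tick 2 v(2, 3): D4 above C4
  -> R3 @ bar 4 tick 3 v(2, 3): D4 above C4
  -> R2 @ bar 5 tick 0 v(2, 3): D4/C4 M2 -> E4/E4 P1 similar
  -> R2 @ bar 6 tick 0 v(0, 2): C3/E4 M3 -> B2/B3 P8 similar
  -> R4 @ bar 6 tick 0 v(0, 3): B2/F4 TT untreated
  -> R7 @ bar 6 tick 0 v(1,): C4->D3 leap 10st
  -> R8 @ bar 7 tick 0 v(0, 2): penult P8 not 3rd/6th
  -> R1 @ bar 8 tick 0 v(1, 3): G3/D4 P5 -> C4/G4 P5 similar
  -> R2 @ bar 8 tick 0 v(0, 1): B2/G3 m6 -> C3/C4 P8 similar
  -> R2 @ bar 8 tick 0 v(0, 3): B2/D4 m3 -> C3/G4 P5 similar
  -> R6 @ bar 8 tick 3 v(0, 2): closes on M3

(0, 0, R5, (0, 2))
(2, 0, R1, (0, 1))
(2, 0, R1, (0, 2))
(2, 0, R2, (1, 3))
(2, 0, R4, (0, 3))
(3, 0, R1, (0, 2))
(3, 0, R4, (0, 3))
(4, 0, R1, (0, 2))
(4, 0, R3, (2, 3))
(4, 0, R4, (0, 3))
(4, 1, R3, (2, 3))
(4, 2, R3, (2, 3))
(4, 3, R3, (2, 3))
(5, 0, R2, (2, 3))
(6, 0, R2, (0, 2))
(6, 0, R4, (0, 3))
(6, 0, R7, (1,))
(7, 0, R8, (0, 2))
(8, 0, R1, (1, 3))
(8, 0, R2, (0, 1))
(8, 0, R2, (0, 3))
(8, 3, R6, (0, 2))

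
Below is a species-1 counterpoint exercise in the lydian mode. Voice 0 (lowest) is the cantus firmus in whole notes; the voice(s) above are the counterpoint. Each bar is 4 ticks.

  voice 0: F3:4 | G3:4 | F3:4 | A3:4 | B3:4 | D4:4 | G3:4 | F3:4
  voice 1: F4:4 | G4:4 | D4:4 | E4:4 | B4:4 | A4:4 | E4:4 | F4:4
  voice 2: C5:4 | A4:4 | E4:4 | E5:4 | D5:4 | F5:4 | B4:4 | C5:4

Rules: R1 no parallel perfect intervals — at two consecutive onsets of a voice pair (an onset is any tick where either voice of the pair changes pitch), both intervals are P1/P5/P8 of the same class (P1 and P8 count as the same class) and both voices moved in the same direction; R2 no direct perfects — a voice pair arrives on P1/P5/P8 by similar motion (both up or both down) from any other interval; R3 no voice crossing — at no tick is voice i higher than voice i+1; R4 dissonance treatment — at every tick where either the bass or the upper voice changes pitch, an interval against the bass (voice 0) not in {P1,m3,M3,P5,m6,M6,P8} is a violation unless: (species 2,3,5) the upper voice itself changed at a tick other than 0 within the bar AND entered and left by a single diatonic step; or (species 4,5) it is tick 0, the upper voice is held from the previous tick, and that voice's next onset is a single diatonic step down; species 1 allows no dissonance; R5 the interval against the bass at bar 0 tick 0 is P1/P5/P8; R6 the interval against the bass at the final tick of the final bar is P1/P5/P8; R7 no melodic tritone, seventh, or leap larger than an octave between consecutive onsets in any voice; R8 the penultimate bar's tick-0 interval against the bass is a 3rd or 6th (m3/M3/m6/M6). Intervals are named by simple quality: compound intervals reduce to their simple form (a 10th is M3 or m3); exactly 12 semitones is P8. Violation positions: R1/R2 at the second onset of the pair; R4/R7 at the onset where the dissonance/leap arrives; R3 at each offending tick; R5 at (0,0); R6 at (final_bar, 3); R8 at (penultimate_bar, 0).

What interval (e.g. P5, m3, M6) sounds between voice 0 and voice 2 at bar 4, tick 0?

voice 0=B3 voice 2=D5 -> m3

m3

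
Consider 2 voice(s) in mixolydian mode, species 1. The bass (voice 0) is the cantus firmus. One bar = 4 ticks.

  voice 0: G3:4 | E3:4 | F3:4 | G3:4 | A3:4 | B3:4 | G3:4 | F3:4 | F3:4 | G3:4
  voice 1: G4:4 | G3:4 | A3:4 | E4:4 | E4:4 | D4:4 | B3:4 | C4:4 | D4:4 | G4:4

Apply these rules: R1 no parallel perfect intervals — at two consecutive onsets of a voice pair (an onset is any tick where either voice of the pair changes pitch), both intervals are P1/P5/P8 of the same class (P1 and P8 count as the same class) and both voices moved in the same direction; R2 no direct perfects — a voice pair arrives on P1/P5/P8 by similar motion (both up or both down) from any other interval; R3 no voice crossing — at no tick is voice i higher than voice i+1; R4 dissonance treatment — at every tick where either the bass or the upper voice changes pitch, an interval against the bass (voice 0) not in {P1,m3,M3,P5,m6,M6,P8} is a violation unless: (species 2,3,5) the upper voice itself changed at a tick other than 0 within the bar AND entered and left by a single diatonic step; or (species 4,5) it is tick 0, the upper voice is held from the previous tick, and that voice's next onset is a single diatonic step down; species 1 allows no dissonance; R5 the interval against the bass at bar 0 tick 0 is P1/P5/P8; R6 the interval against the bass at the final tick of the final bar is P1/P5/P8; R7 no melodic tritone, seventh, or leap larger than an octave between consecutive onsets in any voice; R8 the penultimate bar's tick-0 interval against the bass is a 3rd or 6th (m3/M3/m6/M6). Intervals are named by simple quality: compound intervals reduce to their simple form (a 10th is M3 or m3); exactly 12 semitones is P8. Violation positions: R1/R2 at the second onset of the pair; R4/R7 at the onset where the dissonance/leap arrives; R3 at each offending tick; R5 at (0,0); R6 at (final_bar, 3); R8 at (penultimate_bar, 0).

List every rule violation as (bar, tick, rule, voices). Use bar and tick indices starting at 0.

bar 0: v0=G3 v1=G4 downbeat P8
bar 1: v0=E3 v1=G3 downbeat m3
bar 2: v0=F3 v1=A3 downbeat M3
bar 3: v0=G3 v1=E4 downbeat M6
bar 4: v0=A3 v1=E4 downbeat P5
bar 5: v0=B3 v1=D4 downbeat m3
bar 6: v0=G3 v1=B3 downbeat M3
bar 7: v0=F3 v1=C4 downbeat P5
bar 8: v0=F3 v1=D4 downbeat M6
bar 9: v0=G3 v1=G4 downbeat P8
  -> R2 @ bar 9 tick 0 v(0, 1): F3/D4 M6 -> G3/G4 P8 similar

(9, 0, R2, (0, 1))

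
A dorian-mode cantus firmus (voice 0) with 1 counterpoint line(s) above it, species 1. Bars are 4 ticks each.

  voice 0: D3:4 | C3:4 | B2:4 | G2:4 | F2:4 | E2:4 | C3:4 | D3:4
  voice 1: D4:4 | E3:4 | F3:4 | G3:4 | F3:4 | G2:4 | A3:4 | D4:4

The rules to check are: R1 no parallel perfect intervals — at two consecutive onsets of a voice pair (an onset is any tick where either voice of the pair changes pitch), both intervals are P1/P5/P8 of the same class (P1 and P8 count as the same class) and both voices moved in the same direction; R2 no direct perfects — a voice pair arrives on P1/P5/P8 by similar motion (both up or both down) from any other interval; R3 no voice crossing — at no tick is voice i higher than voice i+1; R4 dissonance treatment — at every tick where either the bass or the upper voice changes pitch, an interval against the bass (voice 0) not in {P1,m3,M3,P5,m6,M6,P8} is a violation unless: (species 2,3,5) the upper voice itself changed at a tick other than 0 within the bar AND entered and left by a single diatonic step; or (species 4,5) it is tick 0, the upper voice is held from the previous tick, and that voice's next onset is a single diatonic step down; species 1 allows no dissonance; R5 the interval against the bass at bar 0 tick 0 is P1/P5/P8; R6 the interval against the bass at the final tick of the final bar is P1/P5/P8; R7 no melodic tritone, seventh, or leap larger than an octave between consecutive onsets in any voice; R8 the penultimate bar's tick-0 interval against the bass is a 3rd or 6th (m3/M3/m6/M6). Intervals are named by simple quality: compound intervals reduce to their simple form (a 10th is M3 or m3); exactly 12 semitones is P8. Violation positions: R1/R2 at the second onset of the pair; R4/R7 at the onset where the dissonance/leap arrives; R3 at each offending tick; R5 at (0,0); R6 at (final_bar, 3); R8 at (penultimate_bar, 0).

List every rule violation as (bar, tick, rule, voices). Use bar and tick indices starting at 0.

(1, 0, R7, (1,))
(2, 0, R4, (0, 1))
(4, 0, R1, (0, 1))
(5, 0, R7, (1,))
(6, 0, R7, (1,))
(7, 0, R2, (0, 1))

bar 0: v0=D3 v1=D4 downbeat P8
bar 1: v0=C3 v1=E3 downbeat M3
bar 2: v0=B2 v1=F3 downbeat TT
bar 3: v0=G2 v1=G3 downbeat P8
bar 4: v0=F2 v1=F3 downbeat P8
bar 5: v0=E2 v1=G2 downbeat m3
bar 6: v0=C3 v1=A3 downbeat M6
bar 7: v0=D3 v1=D4 downbeat P8
  -> R7 @ bar 1 tick 0 v(1,): D4->E3 leap 10st
  -> R4 @ bar 2 tick 0 v(0, 1): B2/F3 TT untreated
  -> R1 @ bar 4 tick 0 v(0, 1): G2/G3 P8 -> F2/F3 P8 similar
  -> R7 @ bar 5 tick 0 v(1,): F3->G2 leap 10st
  -> R7 @ bar 6 tick 0 v(1,): G2->A3 leap 14st
  -> R2 @ bar 7 tick 0 v(0, 1): C3/A3 M6 -> D3/D4 P8 similar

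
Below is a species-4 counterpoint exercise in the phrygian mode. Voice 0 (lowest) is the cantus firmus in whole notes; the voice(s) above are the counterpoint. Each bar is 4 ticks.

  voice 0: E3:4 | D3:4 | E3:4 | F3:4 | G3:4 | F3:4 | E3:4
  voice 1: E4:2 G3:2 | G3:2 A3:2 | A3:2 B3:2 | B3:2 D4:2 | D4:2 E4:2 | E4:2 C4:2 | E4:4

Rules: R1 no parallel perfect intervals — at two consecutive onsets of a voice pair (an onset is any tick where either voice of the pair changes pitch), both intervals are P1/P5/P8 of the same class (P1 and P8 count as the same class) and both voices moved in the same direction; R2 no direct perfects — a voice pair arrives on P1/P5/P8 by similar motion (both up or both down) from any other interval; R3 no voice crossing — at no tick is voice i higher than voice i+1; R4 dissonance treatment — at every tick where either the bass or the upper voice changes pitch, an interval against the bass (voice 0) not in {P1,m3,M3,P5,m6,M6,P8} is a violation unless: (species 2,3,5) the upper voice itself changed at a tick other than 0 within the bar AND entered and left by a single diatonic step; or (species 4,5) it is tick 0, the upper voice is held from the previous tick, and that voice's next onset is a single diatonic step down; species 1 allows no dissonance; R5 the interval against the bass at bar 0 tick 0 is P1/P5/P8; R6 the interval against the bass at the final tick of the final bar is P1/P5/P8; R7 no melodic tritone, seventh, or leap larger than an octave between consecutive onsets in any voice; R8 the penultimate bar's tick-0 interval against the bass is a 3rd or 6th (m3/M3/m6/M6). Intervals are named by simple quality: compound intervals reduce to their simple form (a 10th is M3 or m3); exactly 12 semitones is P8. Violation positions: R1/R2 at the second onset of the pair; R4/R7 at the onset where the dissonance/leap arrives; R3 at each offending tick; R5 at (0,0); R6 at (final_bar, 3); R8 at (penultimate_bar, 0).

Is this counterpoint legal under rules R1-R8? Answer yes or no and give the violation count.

bar 0: v0=E3 v1=E4 (P8)
bar 1: v0=D3 v1=G3 (P4)
bar 2: v0=E3 v1=A3 (P4)
bar 3: v0=F3 v1=B3 (TT)
bar 4: v0=G3 v1=D4 (P5)
bar 5: v0=F3 v1=E4 (M7)
bar 6: v0=E3 v1=E4 (P8)
  R4 @ bar1.0: D3/G3 P4 untreated
  R4 @ bar2.0: E3/A3 P4 untreated
  R4 @ bar3.0: F3/B3 TT untreated
  R4 @ bar5.0: F3/E4 M7 untreated
  R8 @ bar5.0: penult M7 not 3rd/6th

No (5 violations)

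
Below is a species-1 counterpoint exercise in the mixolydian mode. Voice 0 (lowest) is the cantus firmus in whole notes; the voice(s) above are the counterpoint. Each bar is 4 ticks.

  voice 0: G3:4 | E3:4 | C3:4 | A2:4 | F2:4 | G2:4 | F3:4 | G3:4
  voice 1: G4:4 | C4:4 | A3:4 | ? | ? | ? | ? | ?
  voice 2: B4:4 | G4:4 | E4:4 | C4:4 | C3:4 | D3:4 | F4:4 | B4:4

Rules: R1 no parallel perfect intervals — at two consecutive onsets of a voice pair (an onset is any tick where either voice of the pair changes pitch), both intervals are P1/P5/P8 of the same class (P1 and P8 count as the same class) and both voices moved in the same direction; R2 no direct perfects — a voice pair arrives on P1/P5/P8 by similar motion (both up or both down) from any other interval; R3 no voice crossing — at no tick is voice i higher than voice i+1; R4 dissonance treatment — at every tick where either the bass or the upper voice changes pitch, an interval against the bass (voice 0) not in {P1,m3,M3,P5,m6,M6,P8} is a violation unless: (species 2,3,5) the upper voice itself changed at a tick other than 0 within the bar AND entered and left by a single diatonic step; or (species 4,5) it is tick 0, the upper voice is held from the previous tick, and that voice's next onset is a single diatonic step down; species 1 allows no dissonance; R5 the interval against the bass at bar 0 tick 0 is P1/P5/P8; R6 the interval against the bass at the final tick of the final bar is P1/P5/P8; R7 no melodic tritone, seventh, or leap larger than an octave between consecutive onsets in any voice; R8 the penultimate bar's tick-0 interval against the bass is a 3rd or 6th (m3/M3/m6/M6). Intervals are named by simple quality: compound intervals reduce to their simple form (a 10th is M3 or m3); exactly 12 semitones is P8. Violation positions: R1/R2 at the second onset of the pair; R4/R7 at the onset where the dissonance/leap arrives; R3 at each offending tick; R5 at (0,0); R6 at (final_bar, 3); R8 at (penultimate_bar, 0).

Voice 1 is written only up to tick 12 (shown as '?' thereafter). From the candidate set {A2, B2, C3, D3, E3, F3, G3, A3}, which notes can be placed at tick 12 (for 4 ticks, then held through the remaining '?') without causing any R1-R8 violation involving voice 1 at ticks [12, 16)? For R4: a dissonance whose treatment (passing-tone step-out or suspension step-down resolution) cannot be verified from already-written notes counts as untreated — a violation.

{A3}

A2: violates R2
B2: violates R4,R7
C3: violates R2
D3: violates R4
E3: violates R2
F3: violates R1
G3: violates R4
A3: legal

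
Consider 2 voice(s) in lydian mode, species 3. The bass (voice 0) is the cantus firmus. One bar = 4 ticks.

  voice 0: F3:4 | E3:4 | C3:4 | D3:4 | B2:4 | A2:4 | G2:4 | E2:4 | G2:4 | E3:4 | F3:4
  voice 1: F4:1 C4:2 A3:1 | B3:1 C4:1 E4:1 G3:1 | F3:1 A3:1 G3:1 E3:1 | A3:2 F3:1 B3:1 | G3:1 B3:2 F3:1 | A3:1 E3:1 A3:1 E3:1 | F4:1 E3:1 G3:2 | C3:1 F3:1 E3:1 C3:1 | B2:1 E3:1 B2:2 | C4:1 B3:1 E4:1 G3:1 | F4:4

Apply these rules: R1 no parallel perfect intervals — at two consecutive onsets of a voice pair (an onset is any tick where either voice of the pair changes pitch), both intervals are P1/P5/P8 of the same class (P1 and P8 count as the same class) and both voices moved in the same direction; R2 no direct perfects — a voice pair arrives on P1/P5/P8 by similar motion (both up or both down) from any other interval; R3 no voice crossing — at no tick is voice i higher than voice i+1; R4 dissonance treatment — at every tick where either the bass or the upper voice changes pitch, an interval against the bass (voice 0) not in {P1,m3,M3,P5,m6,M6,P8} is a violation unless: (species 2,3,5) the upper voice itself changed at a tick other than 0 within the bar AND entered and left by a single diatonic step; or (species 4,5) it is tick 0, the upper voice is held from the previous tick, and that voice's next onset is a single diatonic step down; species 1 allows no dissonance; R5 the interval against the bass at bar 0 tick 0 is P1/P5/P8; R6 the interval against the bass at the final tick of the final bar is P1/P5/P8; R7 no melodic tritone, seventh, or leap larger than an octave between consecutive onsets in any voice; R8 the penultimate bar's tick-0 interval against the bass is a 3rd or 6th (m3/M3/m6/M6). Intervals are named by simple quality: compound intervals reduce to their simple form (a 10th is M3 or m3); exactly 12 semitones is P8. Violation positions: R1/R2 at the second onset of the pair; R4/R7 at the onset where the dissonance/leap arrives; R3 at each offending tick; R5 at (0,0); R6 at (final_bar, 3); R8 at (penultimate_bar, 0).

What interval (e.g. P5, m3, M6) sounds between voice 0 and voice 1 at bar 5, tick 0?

P8

voice 0=A2 voice 1=A3 -> P8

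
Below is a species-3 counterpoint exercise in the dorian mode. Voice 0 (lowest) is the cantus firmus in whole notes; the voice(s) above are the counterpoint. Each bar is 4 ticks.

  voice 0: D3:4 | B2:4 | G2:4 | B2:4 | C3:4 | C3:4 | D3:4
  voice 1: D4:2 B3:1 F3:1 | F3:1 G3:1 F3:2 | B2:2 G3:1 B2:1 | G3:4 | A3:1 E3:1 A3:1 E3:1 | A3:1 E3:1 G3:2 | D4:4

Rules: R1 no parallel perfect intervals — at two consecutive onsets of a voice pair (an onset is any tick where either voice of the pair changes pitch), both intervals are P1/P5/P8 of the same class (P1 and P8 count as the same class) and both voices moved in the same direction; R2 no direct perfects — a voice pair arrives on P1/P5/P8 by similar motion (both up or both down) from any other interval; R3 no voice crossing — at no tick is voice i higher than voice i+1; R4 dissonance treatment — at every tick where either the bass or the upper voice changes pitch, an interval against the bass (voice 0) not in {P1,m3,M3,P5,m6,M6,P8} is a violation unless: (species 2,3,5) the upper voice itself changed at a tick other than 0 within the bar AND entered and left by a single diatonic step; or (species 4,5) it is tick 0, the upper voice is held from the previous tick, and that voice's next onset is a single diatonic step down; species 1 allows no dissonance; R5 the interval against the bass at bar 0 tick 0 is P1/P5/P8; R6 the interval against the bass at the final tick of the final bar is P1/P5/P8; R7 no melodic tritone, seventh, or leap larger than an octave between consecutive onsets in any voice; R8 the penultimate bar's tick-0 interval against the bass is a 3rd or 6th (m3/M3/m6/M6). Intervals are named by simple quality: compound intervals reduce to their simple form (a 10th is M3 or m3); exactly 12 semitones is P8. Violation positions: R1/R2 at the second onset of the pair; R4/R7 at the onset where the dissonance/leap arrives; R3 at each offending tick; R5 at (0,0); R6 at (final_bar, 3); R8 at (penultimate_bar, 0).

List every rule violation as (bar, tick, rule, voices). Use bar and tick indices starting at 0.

(0, 3, R7, (1,))
(1, 0, R4, (0, 1))
(1, 2, R4, (0, 1))
(2, 0, R7, (1,))
(6, 0, R2, (0, 1))

bar 0: v0=D3 v1=D4 downbeat P8
bar 1: v0=B2 v1=F3 downbeat TT
bar 2: v0=G2 v1=B2 downbeat M3
bar 3: v0=B2 v1=G3 downbeat m6
bar 4: v0=C3 v1=A3 downbeat M6
bar 5: v0=C3 v1=A3 downbeat M6
bar 6: v0=D3 v1=D4 downbeat P8
  -> R7 @ bar 0 tick 3 v(1,): B3->F3 leap 6st
  -> R4 @ bar 1 tick 0 v(0, 1): B2/F3 TT untreated
  -> R4 @ bar 1 tick 2 v(0, 1): B2/F3 TT untreated
  -> R7 @ bar 2 tick 0 v(1,): F3->B2 leap 6st
  -> R2 @ bar 6 tick 0 v(0, 1): C3/G3 P5 -> D3/D4 P8 similar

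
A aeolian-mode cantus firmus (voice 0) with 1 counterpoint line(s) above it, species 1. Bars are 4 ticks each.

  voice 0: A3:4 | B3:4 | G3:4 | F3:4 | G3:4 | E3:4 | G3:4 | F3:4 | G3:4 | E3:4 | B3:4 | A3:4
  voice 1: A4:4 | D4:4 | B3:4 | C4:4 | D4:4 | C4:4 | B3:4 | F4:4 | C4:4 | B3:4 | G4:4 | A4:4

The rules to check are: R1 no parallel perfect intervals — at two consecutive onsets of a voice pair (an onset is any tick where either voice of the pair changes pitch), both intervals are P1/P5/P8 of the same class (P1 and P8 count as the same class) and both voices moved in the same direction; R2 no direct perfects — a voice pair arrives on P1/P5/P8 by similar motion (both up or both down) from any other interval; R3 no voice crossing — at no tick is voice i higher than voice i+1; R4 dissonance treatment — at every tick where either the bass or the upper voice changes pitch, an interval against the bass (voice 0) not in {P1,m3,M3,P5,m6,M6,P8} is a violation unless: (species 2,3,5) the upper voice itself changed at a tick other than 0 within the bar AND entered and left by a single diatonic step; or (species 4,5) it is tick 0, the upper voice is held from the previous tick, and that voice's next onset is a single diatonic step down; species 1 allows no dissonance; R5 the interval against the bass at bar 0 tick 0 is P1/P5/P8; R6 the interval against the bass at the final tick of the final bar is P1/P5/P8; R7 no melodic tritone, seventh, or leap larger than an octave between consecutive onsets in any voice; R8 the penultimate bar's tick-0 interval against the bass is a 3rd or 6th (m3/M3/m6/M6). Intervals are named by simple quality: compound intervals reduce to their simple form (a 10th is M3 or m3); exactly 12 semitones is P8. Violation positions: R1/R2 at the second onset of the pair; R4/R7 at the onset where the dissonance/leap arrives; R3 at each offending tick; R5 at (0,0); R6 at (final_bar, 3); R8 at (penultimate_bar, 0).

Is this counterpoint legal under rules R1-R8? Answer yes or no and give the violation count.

bar 0: v0=A3 v1=A4 (P8)
bar 1: v0=B3 v1=D4 (m3)
bar 2: v0=G3 v1=B3 (M3)
bar 3: v0=F3 v1=C4 (P5)
bar 4: v0=G3 v1=D4 (P5)
bar 5: v0=E3 v1=C4 (m6)
bar 6: v0=G3 v1=B3 (M3)
bar 7: v0=F3 v1=F4 (P8)
bar 8: v0=G3 v1=C4 (P4)
bar 9: v0=E3 v1=B3 (P5)
bar 10: v0=B3 v1=G4 (m6)
bar 11: v0=A3 v1=A4 (P8)
  R1 @ bar4.0: F3/C4 P5 -> G3/D4 P5 similar
  R7 @ bar7.0: B3->F4 leap 6st
  R4 @ bar8.0: G3/C4 P4 untreated
  R2 @ bar9.0: G3/C4 P4 -> E3/B3 P5 similar

No (4 violations)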